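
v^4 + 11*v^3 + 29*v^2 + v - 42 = (v - 1)*(v + 2)*(v + 3)*(v + 7)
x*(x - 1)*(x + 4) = x^3 + 3*x^2 - 4*x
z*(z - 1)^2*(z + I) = z^4 - 2*z^3 + I*z^3 + z^2 - 2*I*z^2 + I*z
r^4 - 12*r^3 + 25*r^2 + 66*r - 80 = (r - 8)*(r - 5)*(r - 1)*(r + 2)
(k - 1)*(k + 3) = k^2 + 2*k - 3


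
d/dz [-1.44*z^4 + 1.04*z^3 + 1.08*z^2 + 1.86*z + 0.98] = -5.76*z^3 + 3.12*z^2 + 2.16*z + 1.86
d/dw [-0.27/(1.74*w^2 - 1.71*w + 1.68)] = (0.9396*w - 0.4617)/(1.74*w^2 - 1.71*w + 1.68)^2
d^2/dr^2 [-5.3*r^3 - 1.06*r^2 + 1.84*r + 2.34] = -31.8*r - 2.12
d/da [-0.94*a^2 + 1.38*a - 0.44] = 1.38 - 1.88*a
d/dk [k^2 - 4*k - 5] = 2*k - 4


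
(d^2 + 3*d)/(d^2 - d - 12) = d/(d - 4)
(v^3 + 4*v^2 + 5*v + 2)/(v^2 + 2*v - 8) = (v^3 + 4*v^2 + 5*v + 2)/(v^2 + 2*v - 8)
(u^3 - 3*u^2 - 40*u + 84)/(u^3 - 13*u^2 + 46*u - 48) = (u^2 - u - 42)/(u^2 - 11*u + 24)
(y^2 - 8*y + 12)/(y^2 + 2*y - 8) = (y - 6)/(y + 4)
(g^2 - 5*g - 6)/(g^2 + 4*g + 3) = (g - 6)/(g + 3)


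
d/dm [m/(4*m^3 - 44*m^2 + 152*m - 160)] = (m^3 - 11*m^2 - m*(3*m^2 - 22*m + 38) + 38*m - 40)/(4*(m^3 - 11*m^2 + 38*m - 40)^2)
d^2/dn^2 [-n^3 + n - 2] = -6*n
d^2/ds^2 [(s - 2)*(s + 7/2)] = 2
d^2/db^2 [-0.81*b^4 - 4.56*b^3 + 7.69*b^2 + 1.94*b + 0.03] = -9.72*b^2 - 27.36*b + 15.38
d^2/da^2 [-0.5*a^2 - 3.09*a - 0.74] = -1.00000000000000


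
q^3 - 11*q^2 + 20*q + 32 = (q - 8)*(q - 4)*(q + 1)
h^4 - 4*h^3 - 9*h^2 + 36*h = h*(h - 4)*(h - 3)*(h + 3)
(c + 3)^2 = c^2 + 6*c + 9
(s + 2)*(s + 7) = s^2 + 9*s + 14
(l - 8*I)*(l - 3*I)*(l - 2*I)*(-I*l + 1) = -I*l^4 - 12*l^3 + 33*I*l^2 + 2*l + 48*I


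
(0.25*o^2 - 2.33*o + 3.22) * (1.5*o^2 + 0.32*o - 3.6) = 0.375*o^4 - 3.415*o^3 + 3.1844*o^2 + 9.4184*o - 11.592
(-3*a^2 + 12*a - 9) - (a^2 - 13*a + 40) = -4*a^2 + 25*a - 49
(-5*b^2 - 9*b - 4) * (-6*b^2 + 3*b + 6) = 30*b^4 + 39*b^3 - 33*b^2 - 66*b - 24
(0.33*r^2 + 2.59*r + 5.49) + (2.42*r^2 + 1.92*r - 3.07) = 2.75*r^2 + 4.51*r + 2.42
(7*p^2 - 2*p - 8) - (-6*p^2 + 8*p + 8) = 13*p^2 - 10*p - 16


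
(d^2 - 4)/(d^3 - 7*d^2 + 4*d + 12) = (d + 2)/(d^2 - 5*d - 6)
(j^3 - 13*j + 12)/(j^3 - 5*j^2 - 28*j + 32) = (j - 3)/(j - 8)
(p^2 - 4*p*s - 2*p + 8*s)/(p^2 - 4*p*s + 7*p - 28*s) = (p - 2)/(p + 7)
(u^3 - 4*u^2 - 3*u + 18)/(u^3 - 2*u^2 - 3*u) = (u^2 - u - 6)/(u*(u + 1))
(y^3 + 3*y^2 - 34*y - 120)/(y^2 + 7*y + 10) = (y^2 - 2*y - 24)/(y + 2)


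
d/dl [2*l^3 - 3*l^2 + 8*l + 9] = 6*l^2 - 6*l + 8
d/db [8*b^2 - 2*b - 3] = 16*b - 2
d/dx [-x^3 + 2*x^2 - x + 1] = -3*x^2 + 4*x - 1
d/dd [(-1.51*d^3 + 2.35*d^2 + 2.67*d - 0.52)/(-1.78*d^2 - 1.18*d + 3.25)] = (2.6878*d^4 + 3.5636*d^3 - 12.7429*d^2 + 13.4238*d + 8.0639)/(3.1684*d^4 + 4.2008*d^3 - 10.1776*d^2 - 7.67*d + 10.5625)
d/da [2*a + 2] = 2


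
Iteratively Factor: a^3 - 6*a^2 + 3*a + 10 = (a - 2)*(a^2 - 4*a - 5) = (a - 5)*(a - 2)*(a + 1)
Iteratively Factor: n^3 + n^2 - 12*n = (n - 3)*(n^2 + 4*n) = n*(n - 3)*(n + 4)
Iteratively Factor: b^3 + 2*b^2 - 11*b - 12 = (b + 1)*(b^2 + b - 12) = (b + 1)*(b + 4)*(b - 3)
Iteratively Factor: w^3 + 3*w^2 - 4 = (w - 1)*(w^2 + 4*w + 4) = (w - 1)*(w + 2)*(w + 2)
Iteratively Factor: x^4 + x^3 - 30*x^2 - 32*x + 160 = (x + 4)*(x^3 - 3*x^2 - 18*x + 40) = (x + 4)^2*(x^2 - 7*x + 10) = (x - 2)*(x + 4)^2*(x - 5)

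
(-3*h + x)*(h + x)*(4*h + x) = -12*h^3 - 11*h^2*x + 2*h*x^2 + x^3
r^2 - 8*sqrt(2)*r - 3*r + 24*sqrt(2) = (r - 3)*(r - 8*sqrt(2))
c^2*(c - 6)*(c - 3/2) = c^4 - 15*c^3/2 + 9*c^2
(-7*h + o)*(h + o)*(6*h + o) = -42*h^3 - 43*h^2*o + o^3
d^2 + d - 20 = (d - 4)*(d + 5)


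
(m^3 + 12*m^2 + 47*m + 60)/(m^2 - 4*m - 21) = (m^2 + 9*m + 20)/(m - 7)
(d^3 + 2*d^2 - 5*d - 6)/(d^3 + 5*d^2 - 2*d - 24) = (d + 1)/(d + 4)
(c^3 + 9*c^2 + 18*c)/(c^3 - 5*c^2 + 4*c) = (c^2 + 9*c + 18)/(c^2 - 5*c + 4)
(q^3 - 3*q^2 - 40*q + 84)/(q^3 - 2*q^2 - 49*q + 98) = (q + 6)/(q + 7)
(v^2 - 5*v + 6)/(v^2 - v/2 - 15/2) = 2*(v - 2)/(2*v + 5)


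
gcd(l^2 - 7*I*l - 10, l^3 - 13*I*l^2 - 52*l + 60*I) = l^2 - 7*I*l - 10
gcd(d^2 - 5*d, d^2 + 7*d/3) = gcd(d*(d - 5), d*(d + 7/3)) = d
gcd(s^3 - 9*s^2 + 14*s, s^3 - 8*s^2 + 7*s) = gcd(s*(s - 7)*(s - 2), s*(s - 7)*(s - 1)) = s^2 - 7*s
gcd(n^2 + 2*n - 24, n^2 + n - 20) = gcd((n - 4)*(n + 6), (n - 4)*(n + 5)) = n - 4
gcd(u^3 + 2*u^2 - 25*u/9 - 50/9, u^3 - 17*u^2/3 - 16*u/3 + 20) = u^2 + u/3 - 10/3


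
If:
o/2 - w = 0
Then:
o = 2*w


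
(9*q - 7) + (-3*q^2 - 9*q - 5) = -3*q^2 - 12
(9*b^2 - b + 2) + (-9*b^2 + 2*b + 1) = b + 3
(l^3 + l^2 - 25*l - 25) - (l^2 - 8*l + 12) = l^3 - 17*l - 37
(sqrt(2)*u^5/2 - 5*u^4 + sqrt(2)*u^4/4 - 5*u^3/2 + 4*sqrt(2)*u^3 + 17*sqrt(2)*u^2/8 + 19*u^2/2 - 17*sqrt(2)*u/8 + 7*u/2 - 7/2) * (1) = sqrt(2)*u^5/2 - 5*u^4 + sqrt(2)*u^4/4 - 5*u^3/2 + 4*sqrt(2)*u^3 + 17*sqrt(2)*u^2/8 + 19*u^2/2 - 17*sqrt(2)*u/8 + 7*u/2 - 7/2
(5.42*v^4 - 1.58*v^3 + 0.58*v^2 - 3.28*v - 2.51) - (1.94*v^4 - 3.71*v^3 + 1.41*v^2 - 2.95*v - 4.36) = 3.48*v^4 + 2.13*v^3 - 0.83*v^2 - 0.33*v + 1.85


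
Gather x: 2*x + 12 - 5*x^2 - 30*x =-5*x^2 - 28*x + 12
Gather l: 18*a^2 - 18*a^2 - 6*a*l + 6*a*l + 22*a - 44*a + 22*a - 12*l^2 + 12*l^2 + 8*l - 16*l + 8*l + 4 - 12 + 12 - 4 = 0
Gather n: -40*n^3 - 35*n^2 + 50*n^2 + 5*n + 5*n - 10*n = -40*n^3 + 15*n^2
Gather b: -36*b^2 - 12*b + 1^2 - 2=-36*b^2 - 12*b - 1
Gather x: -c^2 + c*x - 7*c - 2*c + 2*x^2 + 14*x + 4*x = -c^2 - 9*c + 2*x^2 + x*(c + 18)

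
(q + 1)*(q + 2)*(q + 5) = q^3 + 8*q^2 + 17*q + 10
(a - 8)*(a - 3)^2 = a^3 - 14*a^2 + 57*a - 72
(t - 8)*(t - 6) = t^2 - 14*t + 48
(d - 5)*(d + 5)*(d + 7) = d^3 + 7*d^2 - 25*d - 175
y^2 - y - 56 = (y - 8)*(y + 7)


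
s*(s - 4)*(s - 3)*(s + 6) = s^4 - s^3 - 30*s^2 + 72*s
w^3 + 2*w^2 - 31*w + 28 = (w - 4)*(w - 1)*(w + 7)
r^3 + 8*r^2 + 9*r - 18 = (r - 1)*(r + 3)*(r + 6)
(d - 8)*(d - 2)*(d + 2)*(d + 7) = d^4 - d^3 - 60*d^2 + 4*d + 224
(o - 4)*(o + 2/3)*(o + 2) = o^3 - 4*o^2/3 - 28*o/3 - 16/3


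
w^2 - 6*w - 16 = (w - 8)*(w + 2)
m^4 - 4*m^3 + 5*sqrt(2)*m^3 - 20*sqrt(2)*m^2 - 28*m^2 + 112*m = m*(m - 4)*(m - 2*sqrt(2))*(m + 7*sqrt(2))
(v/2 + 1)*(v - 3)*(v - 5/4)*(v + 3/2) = v^4/2 - 3*v^3/8 - 65*v^2/16 + 3*v/16 + 45/8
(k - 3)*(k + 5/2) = k^2 - k/2 - 15/2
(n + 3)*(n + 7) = n^2 + 10*n + 21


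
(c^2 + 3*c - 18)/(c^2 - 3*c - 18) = (-c^2 - 3*c + 18)/(-c^2 + 3*c + 18)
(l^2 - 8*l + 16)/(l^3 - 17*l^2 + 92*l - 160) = (l - 4)/(l^2 - 13*l + 40)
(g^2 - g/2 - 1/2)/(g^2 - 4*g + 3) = (g + 1/2)/(g - 3)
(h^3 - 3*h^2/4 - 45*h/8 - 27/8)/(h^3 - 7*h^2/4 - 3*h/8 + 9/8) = (2*h^2 - 3*h - 9)/(2*h^2 - 5*h + 3)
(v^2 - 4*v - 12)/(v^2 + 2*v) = (v - 6)/v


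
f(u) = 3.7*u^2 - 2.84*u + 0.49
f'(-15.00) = -113.84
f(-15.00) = 875.59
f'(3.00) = 19.36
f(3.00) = 25.27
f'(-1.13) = -11.20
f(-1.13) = 8.42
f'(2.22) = 13.59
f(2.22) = 12.42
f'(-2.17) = -18.90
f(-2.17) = 24.08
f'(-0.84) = -9.06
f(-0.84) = 5.49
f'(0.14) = -1.80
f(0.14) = 0.16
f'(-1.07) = -10.76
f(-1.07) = 7.76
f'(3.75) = 24.91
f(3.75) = 41.87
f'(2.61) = 16.47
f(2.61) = 18.28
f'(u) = 7.4*u - 2.84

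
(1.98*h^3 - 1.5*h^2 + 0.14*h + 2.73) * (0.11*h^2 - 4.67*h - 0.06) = 0.2178*h^5 - 9.4116*h^4 + 6.9016*h^3 - 0.2635*h^2 - 12.7575*h - 0.1638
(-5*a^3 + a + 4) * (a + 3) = -5*a^4 - 15*a^3 + a^2 + 7*a + 12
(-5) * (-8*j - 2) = 40*j + 10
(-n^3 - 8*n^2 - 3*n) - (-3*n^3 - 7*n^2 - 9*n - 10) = 2*n^3 - n^2 + 6*n + 10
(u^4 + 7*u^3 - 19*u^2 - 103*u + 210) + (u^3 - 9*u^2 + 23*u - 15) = u^4 + 8*u^3 - 28*u^2 - 80*u + 195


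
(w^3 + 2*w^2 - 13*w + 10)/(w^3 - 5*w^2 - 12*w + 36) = (w^2 + 4*w - 5)/(w^2 - 3*w - 18)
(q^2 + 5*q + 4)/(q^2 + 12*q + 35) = (q^2 + 5*q + 4)/(q^2 + 12*q + 35)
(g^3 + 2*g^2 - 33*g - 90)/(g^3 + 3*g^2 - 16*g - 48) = (g^2 - g - 30)/(g^2 - 16)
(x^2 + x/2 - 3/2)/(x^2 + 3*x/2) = (x - 1)/x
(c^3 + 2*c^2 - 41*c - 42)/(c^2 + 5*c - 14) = (c^2 - 5*c - 6)/(c - 2)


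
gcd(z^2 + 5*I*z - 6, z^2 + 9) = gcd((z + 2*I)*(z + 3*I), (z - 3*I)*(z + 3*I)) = z + 3*I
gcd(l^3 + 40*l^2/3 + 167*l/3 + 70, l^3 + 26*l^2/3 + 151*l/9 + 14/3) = l^2 + 25*l/3 + 14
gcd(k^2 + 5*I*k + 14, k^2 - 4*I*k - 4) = k - 2*I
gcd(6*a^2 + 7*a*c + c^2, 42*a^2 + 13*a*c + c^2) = 6*a + c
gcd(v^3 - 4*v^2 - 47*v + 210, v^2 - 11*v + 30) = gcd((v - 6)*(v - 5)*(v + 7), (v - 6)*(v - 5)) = v^2 - 11*v + 30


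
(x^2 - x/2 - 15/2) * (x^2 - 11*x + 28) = x^4 - 23*x^3/2 + 26*x^2 + 137*x/2 - 210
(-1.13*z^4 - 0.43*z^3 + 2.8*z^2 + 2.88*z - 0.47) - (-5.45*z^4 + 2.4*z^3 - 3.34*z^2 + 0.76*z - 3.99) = 4.32*z^4 - 2.83*z^3 + 6.14*z^2 + 2.12*z + 3.52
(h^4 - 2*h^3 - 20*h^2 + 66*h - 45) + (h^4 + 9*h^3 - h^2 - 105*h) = 2*h^4 + 7*h^3 - 21*h^2 - 39*h - 45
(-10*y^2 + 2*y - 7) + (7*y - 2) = -10*y^2 + 9*y - 9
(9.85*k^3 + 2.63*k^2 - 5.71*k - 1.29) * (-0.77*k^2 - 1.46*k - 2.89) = -7.5845*k^5 - 16.4061*k^4 - 27.9096*k^3 + 1.7292*k^2 + 18.3853*k + 3.7281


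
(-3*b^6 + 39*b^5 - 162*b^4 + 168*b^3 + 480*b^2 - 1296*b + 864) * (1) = -3*b^6 + 39*b^5 - 162*b^4 + 168*b^3 + 480*b^2 - 1296*b + 864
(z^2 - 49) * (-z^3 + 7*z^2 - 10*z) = -z^5 + 7*z^4 + 39*z^3 - 343*z^2 + 490*z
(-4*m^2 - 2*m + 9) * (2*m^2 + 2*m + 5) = -8*m^4 - 12*m^3 - 6*m^2 + 8*m + 45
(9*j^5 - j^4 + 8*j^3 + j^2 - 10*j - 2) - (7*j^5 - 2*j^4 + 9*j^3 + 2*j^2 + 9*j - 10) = 2*j^5 + j^4 - j^3 - j^2 - 19*j + 8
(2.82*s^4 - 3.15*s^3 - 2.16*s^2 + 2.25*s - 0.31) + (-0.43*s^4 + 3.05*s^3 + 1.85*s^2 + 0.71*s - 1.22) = 2.39*s^4 - 0.1*s^3 - 0.31*s^2 + 2.96*s - 1.53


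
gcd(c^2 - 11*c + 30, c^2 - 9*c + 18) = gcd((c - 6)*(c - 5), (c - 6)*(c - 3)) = c - 6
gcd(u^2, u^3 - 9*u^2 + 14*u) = u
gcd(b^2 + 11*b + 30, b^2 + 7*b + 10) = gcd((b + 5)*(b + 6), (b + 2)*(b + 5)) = b + 5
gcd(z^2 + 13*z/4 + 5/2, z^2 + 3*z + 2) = z + 2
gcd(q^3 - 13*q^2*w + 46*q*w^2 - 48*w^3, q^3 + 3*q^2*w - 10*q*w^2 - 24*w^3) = q - 3*w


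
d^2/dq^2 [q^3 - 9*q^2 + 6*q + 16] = 6*q - 18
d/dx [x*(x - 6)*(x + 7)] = 3*x^2 + 2*x - 42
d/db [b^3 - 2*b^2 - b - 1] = 3*b^2 - 4*b - 1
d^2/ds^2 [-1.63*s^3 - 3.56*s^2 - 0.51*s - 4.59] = -9.78*s - 7.12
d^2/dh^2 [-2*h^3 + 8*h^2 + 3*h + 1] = 16 - 12*h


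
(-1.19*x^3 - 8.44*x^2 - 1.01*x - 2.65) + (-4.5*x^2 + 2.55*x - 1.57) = -1.19*x^3 - 12.94*x^2 + 1.54*x - 4.22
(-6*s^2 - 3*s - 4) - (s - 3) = -6*s^2 - 4*s - 1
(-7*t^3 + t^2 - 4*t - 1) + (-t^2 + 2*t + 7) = -7*t^3 - 2*t + 6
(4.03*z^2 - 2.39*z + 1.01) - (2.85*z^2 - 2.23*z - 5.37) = 1.18*z^2 - 0.16*z + 6.38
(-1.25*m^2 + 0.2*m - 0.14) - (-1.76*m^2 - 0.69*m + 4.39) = 0.51*m^2 + 0.89*m - 4.53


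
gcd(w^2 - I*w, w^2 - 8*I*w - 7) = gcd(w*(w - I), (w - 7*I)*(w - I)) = w - I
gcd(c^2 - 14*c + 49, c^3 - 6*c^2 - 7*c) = c - 7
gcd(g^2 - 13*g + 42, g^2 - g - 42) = g - 7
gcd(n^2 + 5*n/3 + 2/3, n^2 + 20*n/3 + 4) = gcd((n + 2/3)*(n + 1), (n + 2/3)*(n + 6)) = n + 2/3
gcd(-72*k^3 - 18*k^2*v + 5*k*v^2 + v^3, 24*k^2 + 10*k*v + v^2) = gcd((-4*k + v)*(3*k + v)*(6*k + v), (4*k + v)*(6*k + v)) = 6*k + v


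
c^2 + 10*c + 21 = (c + 3)*(c + 7)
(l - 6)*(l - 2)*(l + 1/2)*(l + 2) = l^4 - 11*l^3/2 - 7*l^2 + 22*l + 12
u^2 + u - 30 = (u - 5)*(u + 6)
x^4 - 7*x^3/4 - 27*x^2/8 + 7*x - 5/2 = (x - 2)*(x - 5/4)*(x - 1/2)*(x + 2)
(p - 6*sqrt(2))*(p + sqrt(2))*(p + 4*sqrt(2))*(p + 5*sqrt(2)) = p^4 + 4*sqrt(2)*p^3 - 62*p^2 - 308*sqrt(2)*p - 480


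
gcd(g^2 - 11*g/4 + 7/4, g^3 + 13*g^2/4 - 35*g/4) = g - 7/4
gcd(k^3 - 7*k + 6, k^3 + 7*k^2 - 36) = k^2 + k - 6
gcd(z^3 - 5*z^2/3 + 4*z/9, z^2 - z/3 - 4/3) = z - 4/3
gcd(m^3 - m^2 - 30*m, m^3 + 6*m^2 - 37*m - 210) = m^2 - m - 30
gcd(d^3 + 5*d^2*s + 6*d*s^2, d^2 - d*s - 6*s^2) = d + 2*s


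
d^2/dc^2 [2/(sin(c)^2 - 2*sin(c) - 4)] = 4*(2*sin(c)^4 - 3*sin(c)^3 + 7*sin(c)^2 + 2*sin(c) - 8)/(2*sin(c) + cos(c)^2 + 3)^3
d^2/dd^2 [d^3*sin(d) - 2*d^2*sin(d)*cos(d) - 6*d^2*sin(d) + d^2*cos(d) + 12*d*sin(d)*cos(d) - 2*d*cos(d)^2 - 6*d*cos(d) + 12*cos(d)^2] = -d^3*sin(d) + 6*d^2*sin(d) + 4*d^2*sin(2*d) + 5*d^2*cos(d) + 2*d*sin(d) - 24*d*sin(2*d) - 18*d*cos(d) - 4*d*cos(2*d) + 2*sin(2*d) + 2*cos(d)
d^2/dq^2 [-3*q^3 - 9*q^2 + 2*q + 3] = -18*q - 18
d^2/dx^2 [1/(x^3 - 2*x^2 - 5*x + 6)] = 2*((2 - 3*x)*(x^3 - 2*x^2 - 5*x + 6) + (-3*x^2 + 4*x + 5)^2)/(x^3 - 2*x^2 - 5*x + 6)^3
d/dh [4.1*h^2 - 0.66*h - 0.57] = 8.2*h - 0.66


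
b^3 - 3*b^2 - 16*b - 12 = (b - 6)*(b + 1)*(b + 2)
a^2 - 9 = (a - 3)*(a + 3)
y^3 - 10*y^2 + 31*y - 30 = (y - 5)*(y - 3)*(y - 2)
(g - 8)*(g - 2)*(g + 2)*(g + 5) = g^4 - 3*g^3 - 44*g^2 + 12*g + 160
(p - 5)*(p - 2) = p^2 - 7*p + 10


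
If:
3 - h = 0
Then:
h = 3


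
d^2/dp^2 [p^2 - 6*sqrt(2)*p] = 2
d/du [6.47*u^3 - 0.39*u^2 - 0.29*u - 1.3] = 19.41*u^2 - 0.78*u - 0.29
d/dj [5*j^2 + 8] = 10*j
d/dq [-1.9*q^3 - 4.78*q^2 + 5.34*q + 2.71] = -5.7*q^2 - 9.56*q + 5.34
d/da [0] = 0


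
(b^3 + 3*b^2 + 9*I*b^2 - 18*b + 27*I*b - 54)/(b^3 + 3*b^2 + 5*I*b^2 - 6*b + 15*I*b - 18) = (b + 6*I)/(b + 2*I)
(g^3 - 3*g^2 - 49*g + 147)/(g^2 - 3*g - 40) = (-g^3 + 3*g^2 + 49*g - 147)/(-g^2 + 3*g + 40)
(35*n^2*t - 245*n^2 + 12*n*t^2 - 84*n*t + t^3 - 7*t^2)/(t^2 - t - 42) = (35*n^2 + 12*n*t + t^2)/(t + 6)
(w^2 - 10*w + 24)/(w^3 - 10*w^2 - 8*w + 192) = (w - 4)/(w^2 - 4*w - 32)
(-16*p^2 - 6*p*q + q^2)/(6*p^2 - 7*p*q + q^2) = (-16*p^2 - 6*p*q + q^2)/(6*p^2 - 7*p*q + q^2)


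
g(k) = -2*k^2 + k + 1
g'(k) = 1 - 4*k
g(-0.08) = 0.91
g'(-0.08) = 1.32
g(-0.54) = -0.12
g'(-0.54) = 3.16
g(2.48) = -8.82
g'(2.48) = -8.92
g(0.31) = 1.12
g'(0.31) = -0.24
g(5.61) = -56.33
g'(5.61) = -21.44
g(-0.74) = -0.84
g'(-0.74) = 3.96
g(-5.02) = -54.42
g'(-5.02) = 21.08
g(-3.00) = -20.00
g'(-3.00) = 13.00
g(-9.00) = -170.00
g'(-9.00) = 37.00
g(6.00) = -65.00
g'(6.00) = -23.00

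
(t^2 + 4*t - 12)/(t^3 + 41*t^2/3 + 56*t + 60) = 3*(t - 2)/(3*t^2 + 23*t + 30)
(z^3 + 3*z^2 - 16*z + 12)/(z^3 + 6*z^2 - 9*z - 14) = (z^2 + 5*z - 6)/(z^2 + 8*z + 7)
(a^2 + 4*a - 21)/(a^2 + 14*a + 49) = (a - 3)/(a + 7)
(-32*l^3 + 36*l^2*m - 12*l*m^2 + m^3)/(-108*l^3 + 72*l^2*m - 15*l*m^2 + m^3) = (32*l^3 - 36*l^2*m + 12*l*m^2 - m^3)/(108*l^3 - 72*l^2*m + 15*l*m^2 - m^3)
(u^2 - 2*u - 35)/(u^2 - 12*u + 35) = (u + 5)/(u - 5)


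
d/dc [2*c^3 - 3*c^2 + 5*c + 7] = 6*c^2 - 6*c + 5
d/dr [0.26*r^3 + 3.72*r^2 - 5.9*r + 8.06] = 0.78*r^2 + 7.44*r - 5.9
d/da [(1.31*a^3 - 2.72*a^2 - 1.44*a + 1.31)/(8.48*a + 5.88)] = (22.2176*a^3 + 0.0427999999999962*a^2 - 31.9872*a - 19.576)/(71.9104*a^2 + 99.7248*a + 34.5744)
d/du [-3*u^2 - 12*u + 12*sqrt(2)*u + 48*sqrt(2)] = -6*u - 12 + 12*sqrt(2)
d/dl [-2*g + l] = 1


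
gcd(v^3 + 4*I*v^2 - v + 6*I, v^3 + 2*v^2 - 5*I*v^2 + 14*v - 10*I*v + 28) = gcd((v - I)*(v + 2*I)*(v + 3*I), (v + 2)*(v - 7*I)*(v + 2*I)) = v + 2*I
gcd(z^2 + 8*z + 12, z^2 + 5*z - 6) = z + 6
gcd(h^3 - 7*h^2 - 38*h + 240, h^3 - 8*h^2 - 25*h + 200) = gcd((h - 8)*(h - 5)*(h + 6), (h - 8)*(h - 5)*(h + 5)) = h^2 - 13*h + 40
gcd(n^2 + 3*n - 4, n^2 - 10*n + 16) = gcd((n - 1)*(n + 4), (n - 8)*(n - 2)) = 1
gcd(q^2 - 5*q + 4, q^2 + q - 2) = q - 1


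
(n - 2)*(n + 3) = n^2 + n - 6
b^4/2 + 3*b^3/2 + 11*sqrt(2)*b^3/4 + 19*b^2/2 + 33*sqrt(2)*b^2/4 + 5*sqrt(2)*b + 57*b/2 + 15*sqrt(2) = (b/2 + sqrt(2))*(b + 3)*(b + sqrt(2))*(b + 5*sqrt(2)/2)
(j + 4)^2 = j^2 + 8*j + 16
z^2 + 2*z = z*(z + 2)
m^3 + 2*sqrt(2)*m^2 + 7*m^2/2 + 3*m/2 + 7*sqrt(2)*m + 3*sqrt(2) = (m + 1/2)*(m + 3)*(m + 2*sqrt(2))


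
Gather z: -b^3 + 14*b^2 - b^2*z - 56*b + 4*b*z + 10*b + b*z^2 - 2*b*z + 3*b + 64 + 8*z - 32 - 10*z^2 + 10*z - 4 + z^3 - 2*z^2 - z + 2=-b^3 + 14*b^2 - 43*b + z^3 + z^2*(b - 12) + z*(-b^2 + 2*b + 17) + 30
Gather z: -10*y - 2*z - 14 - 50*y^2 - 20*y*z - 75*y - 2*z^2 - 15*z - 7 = -50*y^2 - 85*y - 2*z^2 + z*(-20*y - 17) - 21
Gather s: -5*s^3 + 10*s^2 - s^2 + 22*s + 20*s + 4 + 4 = -5*s^3 + 9*s^2 + 42*s + 8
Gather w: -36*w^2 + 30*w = -36*w^2 + 30*w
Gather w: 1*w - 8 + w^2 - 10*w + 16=w^2 - 9*w + 8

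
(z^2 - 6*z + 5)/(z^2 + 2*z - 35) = (z - 1)/(z + 7)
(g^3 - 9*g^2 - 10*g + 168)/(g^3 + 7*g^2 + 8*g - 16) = (g^2 - 13*g + 42)/(g^2 + 3*g - 4)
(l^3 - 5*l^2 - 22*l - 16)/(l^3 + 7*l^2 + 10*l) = (l^2 - 7*l - 8)/(l*(l + 5))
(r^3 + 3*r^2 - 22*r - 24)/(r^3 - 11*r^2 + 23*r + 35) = (r^2 + 2*r - 24)/(r^2 - 12*r + 35)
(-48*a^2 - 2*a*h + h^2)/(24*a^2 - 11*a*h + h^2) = (-6*a - h)/(3*a - h)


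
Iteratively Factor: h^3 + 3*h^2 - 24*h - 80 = (h + 4)*(h^2 - h - 20) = (h - 5)*(h + 4)*(h + 4)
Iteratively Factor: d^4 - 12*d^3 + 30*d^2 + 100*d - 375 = (d - 5)*(d^3 - 7*d^2 - 5*d + 75) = (d - 5)^2*(d^2 - 2*d - 15) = (d - 5)^3*(d + 3)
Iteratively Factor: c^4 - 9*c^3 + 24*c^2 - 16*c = (c)*(c^3 - 9*c^2 + 24*c - 16) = c*(c - 1)*(c^2 - 8*c + 16) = c*(c - 4)*(c - 1)*(c - 4)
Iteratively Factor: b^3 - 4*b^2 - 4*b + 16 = (b + 2)*(b^2 - 6*b + 8) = (b - 4)*(b + 2)*(b - 2)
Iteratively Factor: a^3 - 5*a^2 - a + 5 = (a - 5)*(a^2 - 1) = (a - 5)*(a - 1)*(a + 1)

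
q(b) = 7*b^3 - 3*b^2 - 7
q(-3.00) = -223.00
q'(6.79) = 927.45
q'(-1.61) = 64.09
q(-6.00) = -1627.00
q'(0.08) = -0.35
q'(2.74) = 141.22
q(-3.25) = -278.98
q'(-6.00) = 792.00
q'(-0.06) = 0.44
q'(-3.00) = 207.00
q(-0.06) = -7.01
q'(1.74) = 53.14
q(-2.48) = -132.22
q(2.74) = 114.47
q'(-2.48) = 144.04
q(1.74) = 20.79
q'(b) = 21*b^2 - 6*b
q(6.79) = 2046.02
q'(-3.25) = 241.31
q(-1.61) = -43.99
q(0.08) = -7.02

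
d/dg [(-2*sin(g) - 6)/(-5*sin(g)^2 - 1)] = 2*(-5*sin(g)^2 - 30*sin(g) + 1)*cos(g)/(5*sin(g)^2 + 1)^2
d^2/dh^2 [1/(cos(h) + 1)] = (sin(h)^2 + cos(h) + 1)/(cos(h) + 1)^3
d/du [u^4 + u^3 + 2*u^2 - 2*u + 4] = 4*u^3 + 3*u^2 + 4*u - 2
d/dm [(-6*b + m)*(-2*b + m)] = -8*b + 2*m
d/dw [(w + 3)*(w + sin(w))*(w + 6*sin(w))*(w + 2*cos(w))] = -(w + 3)*(w + sin(w))*(w + 6*sin(w))*(2*sin(w) - 1) + (w + 3)*(w + sin(w))*(w + 2*cos(w))*(6*cos(w) + 1) + (w + 3)*(w + 6*sin(w))*(w + 2*cos(w))*(cos(w) + 1) + (w + sin(w))*(w + 6*sin(w))*(w + 2*cos(w))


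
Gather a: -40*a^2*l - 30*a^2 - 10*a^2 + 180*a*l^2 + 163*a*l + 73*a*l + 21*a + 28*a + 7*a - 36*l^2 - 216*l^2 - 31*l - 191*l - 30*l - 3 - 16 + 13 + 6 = a^2*(-40*l - 40) + a*(180*l^2 + 236*l + 56) - 252*l^2 - 252*l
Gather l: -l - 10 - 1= -l - 11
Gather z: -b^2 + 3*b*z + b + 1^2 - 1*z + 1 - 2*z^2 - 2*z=-b^2 + b - 2*z^2 + z*(3*b - 3) + 2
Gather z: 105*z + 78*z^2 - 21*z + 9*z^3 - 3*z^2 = 9*z^3 + 75*z^2 + 84*z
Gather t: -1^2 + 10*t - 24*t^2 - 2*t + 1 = -24*t^2 + 8*t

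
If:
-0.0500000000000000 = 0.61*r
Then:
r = -0.08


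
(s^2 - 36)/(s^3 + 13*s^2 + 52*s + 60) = (s - 6)/(s^2 + 7*s + 10)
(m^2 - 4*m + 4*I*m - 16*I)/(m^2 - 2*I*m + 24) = (m - 4)/(m - 6*I)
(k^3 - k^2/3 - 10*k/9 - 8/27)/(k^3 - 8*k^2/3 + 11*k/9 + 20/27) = (3*k + 2)/(3*k - 5)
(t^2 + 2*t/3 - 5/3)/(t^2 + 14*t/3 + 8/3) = (3*t^2 + 2*t - 5)/(3*t^2 + 14*t + 8)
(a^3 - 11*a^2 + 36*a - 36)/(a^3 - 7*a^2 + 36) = (a - 2)/(a + 2)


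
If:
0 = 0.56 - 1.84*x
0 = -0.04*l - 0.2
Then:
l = -5.00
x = 0.30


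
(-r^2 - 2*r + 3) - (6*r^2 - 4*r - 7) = -7*r^2 + 2*r + 10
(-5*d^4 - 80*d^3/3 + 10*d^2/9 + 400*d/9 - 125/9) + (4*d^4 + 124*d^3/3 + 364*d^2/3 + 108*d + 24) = -d^4 + 44*d^3/3 + 1102*d^2/9 + 1372*d/9 + 91/9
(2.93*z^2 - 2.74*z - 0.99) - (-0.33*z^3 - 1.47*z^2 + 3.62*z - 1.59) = 0.33*z^3 + 4.4*z^2 - 6.36*z + 0.6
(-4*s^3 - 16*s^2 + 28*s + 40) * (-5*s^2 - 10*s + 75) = 20*s^5 + 120*s^4 - 280*s^3 - 1680*s^2 + 1700*s + 3000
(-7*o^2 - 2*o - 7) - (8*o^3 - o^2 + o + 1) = -8*o^3 - 6*o^2 - 3*o - 8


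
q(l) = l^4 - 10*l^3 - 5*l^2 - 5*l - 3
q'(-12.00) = -11117.00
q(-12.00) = 37353.00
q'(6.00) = -281.00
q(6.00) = -1077.00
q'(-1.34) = -55.09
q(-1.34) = 22.01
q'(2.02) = -114.64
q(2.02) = -99.28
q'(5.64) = -298.06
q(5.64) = -972.46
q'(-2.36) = -201.07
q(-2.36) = 143.42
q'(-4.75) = -1063.06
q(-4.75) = 1488.72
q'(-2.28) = -185.56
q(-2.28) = 127.95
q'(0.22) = -8.61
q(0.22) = -4.45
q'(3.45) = -232.32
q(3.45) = -348.73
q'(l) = 4*l^3 - 30*l^2 - 10*l - 5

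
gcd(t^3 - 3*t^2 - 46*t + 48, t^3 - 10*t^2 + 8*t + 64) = t - 8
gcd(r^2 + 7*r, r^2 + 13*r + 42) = r + 7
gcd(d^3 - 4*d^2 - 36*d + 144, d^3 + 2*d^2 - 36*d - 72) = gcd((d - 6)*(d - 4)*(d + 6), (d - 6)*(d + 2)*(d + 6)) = d^2 - 36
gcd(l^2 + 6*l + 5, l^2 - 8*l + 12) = 1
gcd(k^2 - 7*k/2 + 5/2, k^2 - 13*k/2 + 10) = k - 5/2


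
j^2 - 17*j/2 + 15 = (j - 6)*(j - 5/2)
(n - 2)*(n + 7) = n^2 + 5*n - 14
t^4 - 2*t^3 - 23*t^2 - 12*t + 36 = (t - 6)*(t - 1)*(t + 2)*(t + 3)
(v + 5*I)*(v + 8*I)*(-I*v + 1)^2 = -v^4 - 15*I*v^3 + 67*v^2 + 93*I*v - 40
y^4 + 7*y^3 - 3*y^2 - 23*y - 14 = (y - 2)*(y + 1)^2*(y + 7)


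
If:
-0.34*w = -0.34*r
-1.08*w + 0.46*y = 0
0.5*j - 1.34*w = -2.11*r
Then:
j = -0.655925925925926*y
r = 0.425925925925926*y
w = 0.425925925925926*y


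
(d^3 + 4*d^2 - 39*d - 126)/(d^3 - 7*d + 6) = (d^2 + d - 42)/(d^2 - 3*d + 2)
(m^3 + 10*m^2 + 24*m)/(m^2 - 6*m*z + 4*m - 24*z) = m*(-m - 6)/(-m + 6*z)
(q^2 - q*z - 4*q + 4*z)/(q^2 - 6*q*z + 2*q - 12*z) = (q^2 - q*z - 4*q + 4*z)/(q^2 - 6*q*z + 2*q - 12*z)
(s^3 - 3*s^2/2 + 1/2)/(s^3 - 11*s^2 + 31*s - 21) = (2*s^2 - s - 1)/(2*(s^2 - 10*s + 21))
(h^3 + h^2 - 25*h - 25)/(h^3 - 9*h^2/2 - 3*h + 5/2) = 2*(h + 5)/(2*h - 1)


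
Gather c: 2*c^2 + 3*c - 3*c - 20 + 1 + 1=2*c^2 - 18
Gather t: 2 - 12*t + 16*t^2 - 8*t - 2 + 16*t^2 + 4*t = 32*t^2 - 16*t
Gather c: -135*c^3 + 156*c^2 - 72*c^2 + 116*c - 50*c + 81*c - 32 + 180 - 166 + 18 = -135*c^3 + 84*c^2 + 147*c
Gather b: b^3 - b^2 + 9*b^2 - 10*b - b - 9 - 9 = b^3 + 8*b^2 - 11*b - 18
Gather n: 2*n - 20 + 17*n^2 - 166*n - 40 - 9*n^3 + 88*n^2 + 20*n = -9*n^3 + 105*n^2 - 144*n - 60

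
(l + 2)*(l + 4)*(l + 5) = l^3 + 11*l^2 + 38*l + 40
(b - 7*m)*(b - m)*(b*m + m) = b^3*m - 8*b^2*m^2 + b^2*m + 7*b*m^3 - 8*b*m^2 + 7*m^3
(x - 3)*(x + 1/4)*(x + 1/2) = x^3 - 9*x^2/4 - 17*x/8 - 3/8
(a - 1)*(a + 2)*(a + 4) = a^3 + 5*a^2 + 2*a - 8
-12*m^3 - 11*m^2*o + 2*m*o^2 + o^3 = (-3*m + o)*(m + o)*(4*m + o)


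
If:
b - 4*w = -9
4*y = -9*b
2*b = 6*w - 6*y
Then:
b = -27/26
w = 207/104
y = 243/104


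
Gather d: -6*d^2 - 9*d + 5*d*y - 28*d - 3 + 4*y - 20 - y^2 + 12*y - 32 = -6*d^2 + d*(5*y - 37) - y^2 + 16*y - 55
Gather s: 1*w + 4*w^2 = 4*w^2 + w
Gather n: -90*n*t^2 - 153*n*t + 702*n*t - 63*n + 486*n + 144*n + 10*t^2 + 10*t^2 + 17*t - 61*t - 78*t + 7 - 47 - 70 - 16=n*(-90*t^2 + 549*t + 567) + 20*t^2 - 122*t - 126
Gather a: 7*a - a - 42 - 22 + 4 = 6*a - 60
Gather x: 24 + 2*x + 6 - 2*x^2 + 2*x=-2*x^2 + 4*x + 30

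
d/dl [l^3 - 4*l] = 3*l^2 - 4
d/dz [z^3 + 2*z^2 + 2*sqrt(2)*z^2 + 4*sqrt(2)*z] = 3*z^2 + 4*z + 4*sqrt(2)*z + 4*sqrt(2)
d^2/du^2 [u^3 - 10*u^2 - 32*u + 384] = 6*u - 20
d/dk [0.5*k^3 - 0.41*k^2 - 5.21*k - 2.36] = 1.5*k^2 - 0.82*k - 5.21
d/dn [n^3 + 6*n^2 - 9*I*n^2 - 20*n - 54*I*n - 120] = 3*n^2 + n*(12 - 18*I) - 20 - 54*I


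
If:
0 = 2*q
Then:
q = 0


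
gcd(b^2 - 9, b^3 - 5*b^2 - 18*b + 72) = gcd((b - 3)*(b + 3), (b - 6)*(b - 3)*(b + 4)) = b - 3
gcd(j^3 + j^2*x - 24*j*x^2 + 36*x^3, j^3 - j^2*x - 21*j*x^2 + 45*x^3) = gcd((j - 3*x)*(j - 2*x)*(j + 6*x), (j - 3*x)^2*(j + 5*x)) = -j + 3*x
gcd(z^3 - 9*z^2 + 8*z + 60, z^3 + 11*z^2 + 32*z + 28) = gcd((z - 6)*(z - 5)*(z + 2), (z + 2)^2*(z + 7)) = z + 2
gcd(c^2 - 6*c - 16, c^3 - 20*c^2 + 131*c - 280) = c - 8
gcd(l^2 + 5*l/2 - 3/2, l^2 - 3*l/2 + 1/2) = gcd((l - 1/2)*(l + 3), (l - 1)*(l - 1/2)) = l - 1/2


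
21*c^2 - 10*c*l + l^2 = (-7*c + l)*(-3*c + l)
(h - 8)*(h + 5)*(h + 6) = h^3 + 3*h^2 - 58*h - 240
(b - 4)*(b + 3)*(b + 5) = b^3 + 4*b^2 - 17*b - 60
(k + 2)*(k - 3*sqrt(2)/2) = k^2 - 3*sqrt(2)*k/2 + 2*k - 3*sqrt(2)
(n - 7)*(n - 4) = n^2 - 11*n + 28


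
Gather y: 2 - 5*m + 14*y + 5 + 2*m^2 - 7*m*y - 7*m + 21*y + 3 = 2*m^2 - 12*m + y*(35 - 7*m) + 10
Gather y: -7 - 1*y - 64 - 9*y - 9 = -10*y - 80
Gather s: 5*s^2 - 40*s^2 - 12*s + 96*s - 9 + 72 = -35*s^2 + 84*s + 63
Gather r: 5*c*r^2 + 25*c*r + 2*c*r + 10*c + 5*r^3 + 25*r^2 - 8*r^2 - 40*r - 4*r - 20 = 10*c + 5*r^3 + r^2*(5*c + 17) + r*(27*c - 44) - 20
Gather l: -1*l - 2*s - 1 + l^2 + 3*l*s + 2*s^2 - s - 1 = l^2 + l*(3*s - 1) + 2*s^2 - 3*s - 2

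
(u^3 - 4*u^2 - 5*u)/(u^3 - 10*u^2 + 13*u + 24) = u*(u - 5)/(u^2 - 11*u + 24)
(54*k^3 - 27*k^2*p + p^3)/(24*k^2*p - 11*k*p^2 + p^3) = (-18*k^2 + 3*k*p + p^2)/(p*(-8*k + p))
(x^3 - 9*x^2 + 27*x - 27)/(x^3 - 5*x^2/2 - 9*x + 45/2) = 2*(x^2 - 6*x + 9)/(2*x^2 + x - 15)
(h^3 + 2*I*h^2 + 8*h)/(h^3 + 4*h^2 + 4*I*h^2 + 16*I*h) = (h - 2*I)/(h + 4)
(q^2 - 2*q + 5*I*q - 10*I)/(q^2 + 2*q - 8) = (q + 5*I)/(q + 4)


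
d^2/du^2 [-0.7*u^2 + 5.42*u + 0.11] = -1.40000000000000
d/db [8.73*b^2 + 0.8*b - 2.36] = 17.46*b + 0.8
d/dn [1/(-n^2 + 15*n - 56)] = (2*n - 15)/(n^2 - 15*n + 56)^2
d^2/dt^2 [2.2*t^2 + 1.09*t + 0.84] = 4.40000000000000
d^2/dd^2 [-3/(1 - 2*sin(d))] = 6*(-sin(d) + cos(2*d) + 3)/(2*sin(d) - 1)^3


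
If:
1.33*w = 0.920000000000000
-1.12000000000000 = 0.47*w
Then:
No Solution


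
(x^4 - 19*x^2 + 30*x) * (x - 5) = x^5 - 5*x^4 - 19*x^3 + 125*x^2 - 150*x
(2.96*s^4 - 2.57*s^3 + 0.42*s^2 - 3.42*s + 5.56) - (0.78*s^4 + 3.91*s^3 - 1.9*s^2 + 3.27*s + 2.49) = 2.18*s^4 - 6.48*s^3 + 2.32*s^2 - 6.69*s + 3.07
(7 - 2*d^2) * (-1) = 2*d^2 - 7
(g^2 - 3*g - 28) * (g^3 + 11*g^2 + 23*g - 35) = g^5 + 8*g^4 - 38*g^3 - 412*g^2 - 539*g + 980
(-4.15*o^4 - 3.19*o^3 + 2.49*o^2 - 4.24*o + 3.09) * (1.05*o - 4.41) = -4.3575*o^5 + 14.952*o^4 + 16.6824*o^3 - 15.4329*o^2 + 21.9429*o - 13.6269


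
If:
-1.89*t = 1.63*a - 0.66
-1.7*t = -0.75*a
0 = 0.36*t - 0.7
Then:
No Solution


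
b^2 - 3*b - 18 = (b - 6)*(b + 3)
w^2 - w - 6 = (w - 3)*(w + 2)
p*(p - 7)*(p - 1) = p^3 - 8*p^2 + 7*p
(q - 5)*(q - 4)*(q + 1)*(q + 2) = q^4 - 6*q^3 - 5*q^2 + 42*q + 40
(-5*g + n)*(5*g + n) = -25*g^2 + n^2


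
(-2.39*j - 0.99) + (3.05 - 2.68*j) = 2.06 - 5.07*j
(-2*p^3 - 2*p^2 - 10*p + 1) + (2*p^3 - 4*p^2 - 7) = -6*p^2 - 10*p - 6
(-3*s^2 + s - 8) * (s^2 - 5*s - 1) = -3*s^4 + 16*s^3 - 10*s^2 + 39*s + 8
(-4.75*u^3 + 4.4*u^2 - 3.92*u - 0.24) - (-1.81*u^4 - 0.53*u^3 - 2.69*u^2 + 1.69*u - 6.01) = 1.81*u^4 - 4.22*u^3 + 7.09*u^2 - 5.61*u + 5.77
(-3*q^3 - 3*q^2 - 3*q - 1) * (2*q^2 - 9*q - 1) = -6*q^5 + 21*q^4 + 24*q^3 + 28*q^2 + 12*q + 1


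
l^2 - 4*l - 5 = (l - 5)*(l + 1)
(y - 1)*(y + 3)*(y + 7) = y^3 + 9*y^2 + 11*y - 21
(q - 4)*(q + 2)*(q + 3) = q^3 + q^2 - 14*q - 24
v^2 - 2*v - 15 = (v - 5)*(v + 3)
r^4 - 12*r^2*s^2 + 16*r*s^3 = r*(r - 2*s)^2*(r + 4*s)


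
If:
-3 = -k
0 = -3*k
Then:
No Solution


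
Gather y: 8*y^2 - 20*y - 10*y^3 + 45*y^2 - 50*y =-10*y^3 + 53*y^2 - 70*y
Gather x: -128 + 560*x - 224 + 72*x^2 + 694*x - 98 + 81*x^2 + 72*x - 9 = 153*x^2 + 1326*x - 459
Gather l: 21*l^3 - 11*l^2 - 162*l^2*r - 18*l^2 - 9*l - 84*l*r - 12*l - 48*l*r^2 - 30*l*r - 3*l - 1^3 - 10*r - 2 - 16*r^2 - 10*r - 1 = 21*l^3 + l^2*(-162*r - 29) + l*(-48*r^2 - 114*r - 24) - 16*r^2 - 20*r - 4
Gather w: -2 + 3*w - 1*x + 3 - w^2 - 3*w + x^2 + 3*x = -w^2 + x^2 + 2*x + 1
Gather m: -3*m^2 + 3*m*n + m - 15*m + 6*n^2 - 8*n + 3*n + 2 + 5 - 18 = -3*m^2 + m*(3*n - 14) + 6*n^2 - 5*n - 11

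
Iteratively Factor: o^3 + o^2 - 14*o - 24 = (o + 3)*(o^2 - 2*o - 8) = (o - 4)*(o + 3)*(o + 2)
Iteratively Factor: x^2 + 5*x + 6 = (x + 2)*(x + 3)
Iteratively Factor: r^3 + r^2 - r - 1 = (r + 1)*(r^2 - 1) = (r - 1)*(r + 1)*(r + 1)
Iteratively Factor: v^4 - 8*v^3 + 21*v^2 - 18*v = (v - 3)*(v^3 - 5*v^2 + 6*v) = v*(v - 3)*(v^2 - 5*v + 6) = v*(v - 3)*(v - 2)*(v - 3)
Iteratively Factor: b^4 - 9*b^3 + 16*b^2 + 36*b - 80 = (b - 2)*(b^3 - 7*b^2 + 2*b + 40) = (b - 4)*(b - 2)*(b^2 - 3*b - 10) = (b - 5)*(b - 4)*(b - 2)*(b + 2)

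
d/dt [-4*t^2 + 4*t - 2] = 4 - 8*t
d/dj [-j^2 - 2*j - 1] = -2*j - 2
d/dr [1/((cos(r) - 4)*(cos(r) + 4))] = sin(2*r)/((cos(r) - 4)^2*(cos(r) + 4)^2)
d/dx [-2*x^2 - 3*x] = -4*x - 3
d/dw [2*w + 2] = 2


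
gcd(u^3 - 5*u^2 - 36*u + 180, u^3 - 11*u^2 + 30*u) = u^2 - 11*u + 30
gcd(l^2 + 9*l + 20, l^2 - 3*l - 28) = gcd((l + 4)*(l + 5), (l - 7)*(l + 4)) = l + 4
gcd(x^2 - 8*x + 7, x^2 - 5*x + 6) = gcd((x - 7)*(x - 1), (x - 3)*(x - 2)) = 1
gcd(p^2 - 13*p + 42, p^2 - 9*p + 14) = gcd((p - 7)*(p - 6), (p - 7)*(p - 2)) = p - 7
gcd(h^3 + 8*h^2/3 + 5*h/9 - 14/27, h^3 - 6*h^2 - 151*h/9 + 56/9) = h^2 + 2*h - 7/9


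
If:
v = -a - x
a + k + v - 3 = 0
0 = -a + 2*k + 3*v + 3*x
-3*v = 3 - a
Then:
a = 6/5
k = 12/5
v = -3/5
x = -3/5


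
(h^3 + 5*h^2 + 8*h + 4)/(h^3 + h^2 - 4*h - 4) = (h + 2)/(h - 2)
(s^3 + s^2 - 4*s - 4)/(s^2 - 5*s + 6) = (s^2 + 3*s + 2)/(s - 3)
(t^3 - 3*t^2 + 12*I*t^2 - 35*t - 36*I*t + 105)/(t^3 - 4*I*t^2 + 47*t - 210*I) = (t^2 + t*(-3 + 5*I) - 15*I)/(t^2 - 11*I*t - 30)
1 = 1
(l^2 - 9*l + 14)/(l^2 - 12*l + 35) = (l - 2)/(l - 5)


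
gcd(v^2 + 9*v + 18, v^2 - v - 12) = v + 3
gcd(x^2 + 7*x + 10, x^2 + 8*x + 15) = x + 5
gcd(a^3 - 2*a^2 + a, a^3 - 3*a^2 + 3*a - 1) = a^2 - 2*a + 1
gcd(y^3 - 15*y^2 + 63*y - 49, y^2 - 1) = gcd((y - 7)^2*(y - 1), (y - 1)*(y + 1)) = y - 1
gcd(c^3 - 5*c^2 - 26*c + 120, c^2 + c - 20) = c^2 + c - 20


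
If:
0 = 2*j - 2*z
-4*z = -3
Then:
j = 3/4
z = 3/4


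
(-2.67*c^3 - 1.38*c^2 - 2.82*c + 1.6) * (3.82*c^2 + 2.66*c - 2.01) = -10.1994*c^5 - 12.3738*c^4 - 9.0765*c^3 + 1.3846*c^2 + 9.9242*c - 3.216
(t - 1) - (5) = t - 6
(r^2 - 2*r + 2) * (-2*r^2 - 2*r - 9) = -2*r^4 + 2*r^3 - 9*r^2 + 14*r - 18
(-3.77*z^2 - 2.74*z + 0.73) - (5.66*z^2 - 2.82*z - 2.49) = -9.43*z^2 + 0.0799999999999996*z + 3.22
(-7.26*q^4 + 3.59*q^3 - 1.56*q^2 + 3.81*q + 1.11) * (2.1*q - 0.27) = -15.246*q^5 + 9.4992*q^4 - 4.2453*q^3 + 8.4222*q^2 + 1.3023*q - 0.2997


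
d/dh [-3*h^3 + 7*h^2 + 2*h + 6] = -9*h^2 + 14*h + 2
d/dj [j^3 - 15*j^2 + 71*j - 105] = 3*j^2 - 30*j + 71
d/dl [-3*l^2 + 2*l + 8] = 2 - 6*l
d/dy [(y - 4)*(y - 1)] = 2*y - 5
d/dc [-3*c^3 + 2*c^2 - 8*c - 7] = -9*c^2 + 4*c - 8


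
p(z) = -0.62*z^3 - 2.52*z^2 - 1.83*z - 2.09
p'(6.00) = -99.03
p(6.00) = -237.71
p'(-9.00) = -107.13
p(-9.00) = 262.24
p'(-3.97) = -11.14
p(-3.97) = 4.25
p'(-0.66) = 0.69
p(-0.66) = -1.80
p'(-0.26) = -0.65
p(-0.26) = -1.77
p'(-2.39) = -0.41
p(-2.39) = -3.65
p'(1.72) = -16.00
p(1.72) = -15.85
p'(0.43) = -4.34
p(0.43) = -3.39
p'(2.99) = -33.53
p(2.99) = -46.66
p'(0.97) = -8.47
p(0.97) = -6.80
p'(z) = -1.86*z^2 - 5.04*z - 1.83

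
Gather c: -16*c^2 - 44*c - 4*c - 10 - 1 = -16*c^2 - 48*c - 11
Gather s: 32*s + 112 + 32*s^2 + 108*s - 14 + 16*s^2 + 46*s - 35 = 48*s^2 + 186*s + 63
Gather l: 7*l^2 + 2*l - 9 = 7*l^2 + 2*l - 9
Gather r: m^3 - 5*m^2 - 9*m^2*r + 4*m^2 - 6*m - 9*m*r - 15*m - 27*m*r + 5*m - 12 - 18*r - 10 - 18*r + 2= m^3 - m^2 - 16*m + r*(-9*m^2 - 36*m - 36) - 20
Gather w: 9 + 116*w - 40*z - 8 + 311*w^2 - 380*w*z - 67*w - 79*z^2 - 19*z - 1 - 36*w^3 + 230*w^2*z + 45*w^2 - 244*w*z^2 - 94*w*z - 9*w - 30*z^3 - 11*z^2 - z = -36*w^3 + w^2*(230*z + 356) + w*(-244*z^2 - 474*z + 40) - 30*z^3 - 90*z^2 - 60*z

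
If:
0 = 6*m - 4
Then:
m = 2/3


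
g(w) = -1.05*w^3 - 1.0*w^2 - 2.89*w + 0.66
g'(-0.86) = -3.50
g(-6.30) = 241.73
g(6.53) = -353.22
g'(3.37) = -45.40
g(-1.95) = 10.28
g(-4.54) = 91.42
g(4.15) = -103.60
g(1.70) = -12.30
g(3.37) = -60.62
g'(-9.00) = -240.04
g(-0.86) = 3.07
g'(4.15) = -65.44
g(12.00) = -1992.42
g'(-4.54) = -58.74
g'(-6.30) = -115.31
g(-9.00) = 711.12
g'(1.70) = -15.39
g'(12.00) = -480.49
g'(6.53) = -150.27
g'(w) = -3.15*w^2 - 2.0*w - 2.89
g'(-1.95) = -10.97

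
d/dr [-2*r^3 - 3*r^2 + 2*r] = -6*r^2 - 6*r + 2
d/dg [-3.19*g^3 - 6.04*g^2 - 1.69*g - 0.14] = -9.57*g^2 - 12.08*g - 1.69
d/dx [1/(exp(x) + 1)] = -1/(4*cosh(x/2)^2)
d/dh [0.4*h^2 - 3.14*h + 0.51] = 0.8*h - 3.14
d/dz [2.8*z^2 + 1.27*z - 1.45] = 5.6*z + 1.27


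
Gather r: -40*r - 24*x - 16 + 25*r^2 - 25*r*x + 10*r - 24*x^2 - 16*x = 25*r^2 + r*(-25*x - 30) - 24*x^2 - 40*x - 16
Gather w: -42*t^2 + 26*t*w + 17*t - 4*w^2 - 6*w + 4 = -42*t^2 + 17*t - 4*w^2 + w*(26*t - 6) + 4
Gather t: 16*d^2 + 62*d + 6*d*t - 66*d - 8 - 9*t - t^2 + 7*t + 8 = 16*d^2 - 4*d - t^2 + t*(6*d - 2)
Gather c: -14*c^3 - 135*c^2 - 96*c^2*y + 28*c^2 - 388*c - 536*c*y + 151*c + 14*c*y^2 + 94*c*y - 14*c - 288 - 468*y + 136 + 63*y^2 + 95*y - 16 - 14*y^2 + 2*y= -14*c^3 + c^2*(-96*y - 107) + c*(14*y^2 - 442*y - 251) + 49*y^2 - 371*y - 168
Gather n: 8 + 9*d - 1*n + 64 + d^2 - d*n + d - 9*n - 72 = d^2 + 10*d + n*(-d - 10)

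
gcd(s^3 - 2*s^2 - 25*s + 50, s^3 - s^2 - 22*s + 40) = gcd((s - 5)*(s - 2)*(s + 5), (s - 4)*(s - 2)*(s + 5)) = s^2 + 3*s - 10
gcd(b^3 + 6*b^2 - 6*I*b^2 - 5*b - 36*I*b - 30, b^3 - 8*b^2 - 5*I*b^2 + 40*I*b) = b - 5*I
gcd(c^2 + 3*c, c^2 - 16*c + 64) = 1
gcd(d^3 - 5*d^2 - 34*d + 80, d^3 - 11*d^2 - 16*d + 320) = d^2 - 3*d - 40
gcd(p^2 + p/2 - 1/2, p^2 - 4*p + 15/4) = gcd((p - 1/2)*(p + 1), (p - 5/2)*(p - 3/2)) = 1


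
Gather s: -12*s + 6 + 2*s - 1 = 5 - 10*s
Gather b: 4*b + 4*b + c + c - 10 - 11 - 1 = 8*b + 2*c - 22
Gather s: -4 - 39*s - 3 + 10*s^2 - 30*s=10*s^2 - 69*s - 7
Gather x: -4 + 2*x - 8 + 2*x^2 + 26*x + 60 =2*x^2 + 28*x + 48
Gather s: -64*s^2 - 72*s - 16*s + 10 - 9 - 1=-64*s^2 - 88*s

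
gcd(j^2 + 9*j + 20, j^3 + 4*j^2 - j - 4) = j + 4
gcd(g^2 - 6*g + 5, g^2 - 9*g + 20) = g - 5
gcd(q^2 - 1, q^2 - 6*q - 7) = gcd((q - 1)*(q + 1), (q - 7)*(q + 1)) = q + 1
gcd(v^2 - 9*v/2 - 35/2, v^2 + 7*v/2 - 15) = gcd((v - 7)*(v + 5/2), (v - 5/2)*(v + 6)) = 1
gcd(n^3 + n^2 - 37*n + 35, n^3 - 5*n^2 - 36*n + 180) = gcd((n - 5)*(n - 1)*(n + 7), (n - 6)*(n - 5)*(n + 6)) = n - 5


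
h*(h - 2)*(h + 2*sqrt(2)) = h^3 - 2*h^2 + 2*sqrt(2)*h^2 - 4*sqrt(2)*h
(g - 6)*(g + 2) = g^2 - 4*g - 12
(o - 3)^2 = o^2 - 6*o + 9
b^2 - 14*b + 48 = (b - 8)*(b - 6)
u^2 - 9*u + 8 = (u - 8)*(u - 1)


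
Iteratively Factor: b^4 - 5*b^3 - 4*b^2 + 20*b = (b)*(b^3 - 5*b^2 - 4*b + 20) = b*(b - 2)*(b^2 - 3*b - 10) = b*(b - 2)*(b + 2)*(b - 5)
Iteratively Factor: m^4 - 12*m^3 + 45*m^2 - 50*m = (m - 2)*(m^3 - 10*m^2 + 25*m) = m*(m - 2)*(m^2 - 10*m + 25) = m*(m - 5)*(m - 2)*(m - 5)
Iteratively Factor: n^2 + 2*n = (n + 2)*(n)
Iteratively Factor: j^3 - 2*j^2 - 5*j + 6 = (j - 3)*(j^2 + j - 2) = (j - 3)*(j - 1)*(j + 2)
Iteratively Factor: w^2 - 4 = (w + 2)*(w - 2)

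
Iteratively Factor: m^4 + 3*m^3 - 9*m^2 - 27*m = (m)*(m^3 + 3*m^2 - 9*m - 27) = m*(m + 3)*(m^2 - 9) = m*(m - 3)*(m + 3)*(m + 3)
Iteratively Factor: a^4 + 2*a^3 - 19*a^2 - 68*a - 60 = (a + 3)*(a^3 - a^2 - 16*a - 20) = (a + 2)*(a + 3)*(a^2 - 3*a - 10) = (a + 2)^2*(a + 3)*(a - 5)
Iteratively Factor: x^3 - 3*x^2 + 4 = (x - 2)*(x^2 - x - 2) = (x - 2)*(x + 1)*(x - 2)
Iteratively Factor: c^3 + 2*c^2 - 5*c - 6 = (c - 2)*(c^2 + 4*c + 3) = (c - 2)*(c + 3)*(c + 1)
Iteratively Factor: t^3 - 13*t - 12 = (t - 4)*(t^2 + 4*t + 3) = (t - 4)*(t + 1)*(t + 3)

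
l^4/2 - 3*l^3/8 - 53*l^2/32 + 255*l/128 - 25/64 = (l/2 + 1)*(l - 5/4)^2*(l - 1/4)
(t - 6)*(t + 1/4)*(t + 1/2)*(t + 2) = t^4 - 13*t^3/4 - 119*t^2/8 - 19*t/2 - 3/2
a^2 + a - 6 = (a - 2)*(a + 3)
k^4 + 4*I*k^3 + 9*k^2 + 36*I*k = k*(k - 3*I)*(k + 3*I)*(k + 4*I)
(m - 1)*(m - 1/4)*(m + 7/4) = m^3 + m^2/2 - 31*m/16 + 7/16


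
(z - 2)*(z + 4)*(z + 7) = z^3 + 9*z^2 + 6*z - 56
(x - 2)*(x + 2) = x^2 - 4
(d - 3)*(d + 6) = d^2 + 3*d - 18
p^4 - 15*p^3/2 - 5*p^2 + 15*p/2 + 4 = (p - 8)*(p - 1)*(p + 1/2)*(p + 1)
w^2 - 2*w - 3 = (w - 3)*(w + 1)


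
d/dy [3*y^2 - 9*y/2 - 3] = 6*y - 9/2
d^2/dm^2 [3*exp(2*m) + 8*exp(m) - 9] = (12*exp(m) + 8)*exp(m)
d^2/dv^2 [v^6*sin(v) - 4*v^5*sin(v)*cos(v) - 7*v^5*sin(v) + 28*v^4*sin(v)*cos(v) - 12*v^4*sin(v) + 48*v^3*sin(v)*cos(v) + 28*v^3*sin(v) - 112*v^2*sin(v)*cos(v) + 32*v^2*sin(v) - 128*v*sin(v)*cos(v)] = -v^6*sin(v) + 7*v^5*sin(v) + 8*v^5*sin(2*v) + 12*v^5*cos(v) + 42*v^4*sin(v) - 56*v^4*sin(2*v) - 70*v^4*cos(v) - 40*v^4*cos(2*v) - 168*v^3*sin(v) - 136*v^3*sin(2*v) - 96*v^3*cos(v) + 224*v^3*cos(2*v) - 176*v^2*sin(v) + 392*v^2*sin(2*v) + 168*v^2*cos(v) + 288*v^2*cos(2*v) + 168*v*sin(v) + 400*v*sin(2*v) + 128*v*cos(v) - 448*v*cos(2*v) + 64*sin(v) - 112*sin(2*v) - 256*cos(2*v)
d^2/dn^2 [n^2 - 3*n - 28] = 2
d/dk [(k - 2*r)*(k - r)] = 2*k - 3*r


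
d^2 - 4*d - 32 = (d - 8)*(d + 4)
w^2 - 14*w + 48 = (w - 8)*(w - 6)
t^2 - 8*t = t*(t - 8)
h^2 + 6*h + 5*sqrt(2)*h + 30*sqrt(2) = (h + 6)*(h + 5*sqrt(2))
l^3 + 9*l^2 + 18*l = l*(l + 3)*(l + 6)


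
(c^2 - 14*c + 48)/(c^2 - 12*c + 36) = (c - 8)/(c - 6)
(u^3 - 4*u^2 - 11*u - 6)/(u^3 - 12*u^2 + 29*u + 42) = (u + 1)/(u - 7)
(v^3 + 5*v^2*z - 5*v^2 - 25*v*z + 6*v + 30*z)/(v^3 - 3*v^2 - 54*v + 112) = (v^2 + 5*v*z - 3*v - 15*z)/(v^2 - v - 56)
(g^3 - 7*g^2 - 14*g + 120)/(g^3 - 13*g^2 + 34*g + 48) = (g^2 - g - 20)/(g^2 - 7*g - 8)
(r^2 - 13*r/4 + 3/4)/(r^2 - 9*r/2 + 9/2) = (4*r - 1)/(2*(2*r - 3))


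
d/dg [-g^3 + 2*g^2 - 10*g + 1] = -3*g^2 + 4*g - 10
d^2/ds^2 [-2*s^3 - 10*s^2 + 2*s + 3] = -12*s - 20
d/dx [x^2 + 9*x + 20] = 2*x + 9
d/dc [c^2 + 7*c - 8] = 2*c + 7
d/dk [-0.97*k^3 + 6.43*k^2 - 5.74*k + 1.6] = -2.91*k^2 + 12.86*k - 5.74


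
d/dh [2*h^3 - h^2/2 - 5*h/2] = 6*h^2 - h - 5/2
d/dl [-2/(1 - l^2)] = -4*l/(l^2 - 1)^2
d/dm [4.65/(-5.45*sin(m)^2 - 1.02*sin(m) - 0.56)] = (50.685*sin(m) + 4.743)*cos(m)/(5.45*sin(m)^2 + 1.02*sin(m) + 0.56)^2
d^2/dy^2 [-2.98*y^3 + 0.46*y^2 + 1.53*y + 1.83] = 0.92 - 17.88*y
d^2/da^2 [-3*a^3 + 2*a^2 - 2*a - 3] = 4 - 18*a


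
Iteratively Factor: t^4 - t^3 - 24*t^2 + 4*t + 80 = (t - 5)*(t^3 + 4*t^2 - 4*t - 16) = (t - 5)*(t + 2)*(t^2 + 2*t - 8) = (t - 5)*(t + 2)*(t + 4)*(t - 2)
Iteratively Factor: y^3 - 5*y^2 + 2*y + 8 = (y - 4)*(y^2 - y - 2) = (y - 4)*(y + 1)*(y - 2)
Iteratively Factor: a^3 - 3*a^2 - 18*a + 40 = (a - 2)*(a^2 - a - 20) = (a - 2)*(a + 4)*(a - 5)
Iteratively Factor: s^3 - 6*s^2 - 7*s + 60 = (s + 3)*(s^2 - 9*s + 20) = (s - 4)*(s + 3)*(s - 5)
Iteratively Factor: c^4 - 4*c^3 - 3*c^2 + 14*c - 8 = (c - 1)*(c^3 - 3*c^2 - 6*c + 8) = (c - 4)*(c - 1)*(c^2 + c - 2) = (c - 4)*(c - 1)^2*(c + 2)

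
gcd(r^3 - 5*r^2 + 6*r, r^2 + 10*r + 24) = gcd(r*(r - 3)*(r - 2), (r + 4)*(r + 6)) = 1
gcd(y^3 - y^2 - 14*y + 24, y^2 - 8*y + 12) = y - 2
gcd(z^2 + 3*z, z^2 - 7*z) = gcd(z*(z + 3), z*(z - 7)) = z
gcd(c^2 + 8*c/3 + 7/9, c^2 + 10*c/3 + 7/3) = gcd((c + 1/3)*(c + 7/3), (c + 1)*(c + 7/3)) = c + 7/3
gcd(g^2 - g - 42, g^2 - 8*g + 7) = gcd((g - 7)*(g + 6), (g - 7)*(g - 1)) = g - 7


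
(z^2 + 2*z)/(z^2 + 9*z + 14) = z/(z + 7)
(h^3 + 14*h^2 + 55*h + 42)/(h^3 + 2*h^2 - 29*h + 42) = (h^2 + 7*h + 6)/(h^2 - 5*h + 6)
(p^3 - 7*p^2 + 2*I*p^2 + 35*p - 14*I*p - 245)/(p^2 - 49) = (p^2 + 2*I*p + 35)/(p + 7)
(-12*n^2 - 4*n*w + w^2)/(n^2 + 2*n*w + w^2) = (-12*n^2 - 4*n*w + w^2)/(n^2 + 2*n*w + w^2)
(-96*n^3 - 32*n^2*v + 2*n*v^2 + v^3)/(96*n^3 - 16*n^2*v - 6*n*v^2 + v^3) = (4*n + v)/(-4*n + v)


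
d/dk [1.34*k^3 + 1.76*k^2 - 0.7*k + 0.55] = 4.02*k^2 + 3.52*k - 0.7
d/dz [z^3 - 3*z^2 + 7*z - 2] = 3*z^2 - 6*z + 7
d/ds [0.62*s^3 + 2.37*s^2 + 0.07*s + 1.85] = 1.86*s^2 + 4.74*s + 0.07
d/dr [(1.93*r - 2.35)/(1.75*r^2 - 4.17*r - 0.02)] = (-3.3775*r^2 + 8.225*r - 9.8381)/(3.0625*r^4 - 14.595*r^3 + 17.3189*r^2 + 0.1668*r + 0.0004)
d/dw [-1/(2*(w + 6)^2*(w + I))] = (3*w/2 + 3 + I)/((w + 6)^3*(w + I)^2)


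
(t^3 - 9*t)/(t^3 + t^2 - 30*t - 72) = t*(t - 3)/(t^2 - 2*t - 24)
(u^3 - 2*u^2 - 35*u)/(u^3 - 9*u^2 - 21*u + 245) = u/(u - 7)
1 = 1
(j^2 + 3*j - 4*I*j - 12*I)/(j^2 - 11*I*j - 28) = (j + 3)/(j - 7*I)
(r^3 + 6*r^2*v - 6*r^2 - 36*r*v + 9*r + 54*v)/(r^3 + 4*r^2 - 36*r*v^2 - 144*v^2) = (r^2 - 6*r + 9)/(r^2 - 6*r*v + 4*r - 24*v)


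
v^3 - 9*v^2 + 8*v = v*(v - 8)*(v - 1)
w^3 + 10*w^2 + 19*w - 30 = (w - 1)*(w + 5)*(w + 6)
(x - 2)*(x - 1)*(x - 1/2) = x^3 - 7*x^2/2 + 7*x/2 - 1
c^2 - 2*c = c*(c - 2)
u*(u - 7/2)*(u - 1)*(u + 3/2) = u^4 - 3*u^3 - 13*u^2/4 + 21*u/4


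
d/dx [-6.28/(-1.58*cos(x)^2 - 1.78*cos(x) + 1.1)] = (19.8448*cos(x) + 11.1784)*sin(x)/(1.58*cos(x)^2 + 1.78*cos(x) - 1.1)^2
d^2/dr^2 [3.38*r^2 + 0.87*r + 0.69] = 6.76000000000000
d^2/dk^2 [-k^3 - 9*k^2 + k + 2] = -6*k - 18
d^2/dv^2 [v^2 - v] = 2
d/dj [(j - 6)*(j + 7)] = 2*j + 1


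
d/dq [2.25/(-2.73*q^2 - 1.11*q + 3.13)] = (12.285*q + 2.4975)/(2.73*q^2 + 1.11*q - 3.13)^2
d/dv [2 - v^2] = -2*v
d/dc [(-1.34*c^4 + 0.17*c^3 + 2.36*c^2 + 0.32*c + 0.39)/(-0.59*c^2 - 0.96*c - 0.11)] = (1.5812*c^5 + 3.7589*c^4 + 0.2632*c^3 - 2.1329*c^2 - 0.0590000000000001*c + 0.3392)/(0.3481*c^4 + 1.1328*c^3 + 1.0514*c^2 + 0.2112*c + 0.0121)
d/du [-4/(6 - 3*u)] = -4/(3*(u - 2)^2)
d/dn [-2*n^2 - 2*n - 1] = -4*n - 2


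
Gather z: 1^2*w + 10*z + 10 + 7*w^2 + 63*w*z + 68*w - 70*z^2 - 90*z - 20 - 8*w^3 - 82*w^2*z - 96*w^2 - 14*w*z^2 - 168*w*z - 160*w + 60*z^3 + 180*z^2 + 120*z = -8*w^3 - 89*w^2 - 91*w + 60*z^3 + z^2*(110 - 14*w) + z*(-82*w^2 - 105*w + 40) - 10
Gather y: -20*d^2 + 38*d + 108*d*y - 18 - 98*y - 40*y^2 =-20*d^2 + 38*d - 40*y^2 + y*(108*d - 98) - 18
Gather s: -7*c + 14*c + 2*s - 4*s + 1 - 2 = 7*c - 2*s - 1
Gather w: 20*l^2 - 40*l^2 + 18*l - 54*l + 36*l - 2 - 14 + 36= 20 - 20*l^2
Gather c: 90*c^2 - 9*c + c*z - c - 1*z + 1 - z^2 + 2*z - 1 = 90*c^2 + c*(z - 10) - z^2 + z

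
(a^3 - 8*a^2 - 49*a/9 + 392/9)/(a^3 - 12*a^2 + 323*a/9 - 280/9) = (3*a + 7)/(3*a - 5)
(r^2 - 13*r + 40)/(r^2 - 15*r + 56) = (r - 5)/(r - 7)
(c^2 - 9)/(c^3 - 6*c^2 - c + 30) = (c + 3)/(c^2 - 3*c - 10)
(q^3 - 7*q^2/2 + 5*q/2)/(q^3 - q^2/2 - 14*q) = (-2*q^2 + 7*q - 5)/(-2*q^2 + q + 28)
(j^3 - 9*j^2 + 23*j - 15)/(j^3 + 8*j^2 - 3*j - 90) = (j^2 - 6*j + 5)/(j^2 + 11*j + 30)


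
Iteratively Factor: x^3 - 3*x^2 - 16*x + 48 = (x - 4)*(x^2 + x - 12) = (x - 4)*(x + 4)*(x - 3)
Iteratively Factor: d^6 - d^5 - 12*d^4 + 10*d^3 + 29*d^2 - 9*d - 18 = (d + 1)*(d^5 - 2*d^4 - 10*d^3 + 20*d^2 + 9*d - 18) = (d - 1)*(d + 1)*(d^4 - d^3 - 11*d^2 + 9*d + 18) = (d - 1)*(d + 1)^2*(d^3 - 2*d^2 - 9*d + 18) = (d - 3)*(d - 1)*(d + 1)^2*(d^2 + d - 6) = (d - 3)*(d - 2)*(d - 1)*(d + 1)^2*(d + 3)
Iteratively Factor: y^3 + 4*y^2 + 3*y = (y + 1)*(y^2 + 3*y) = (y + 1)*(y + 3)*(y)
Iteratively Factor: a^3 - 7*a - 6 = (a - 3)*(a^2 + 3*a + 2) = (a - 3)*(a + 2)*(a + 1)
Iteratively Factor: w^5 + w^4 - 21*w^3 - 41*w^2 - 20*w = (w + 4)*(w^4 - 3*w^3 - 9*w^2 - 5*w) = (w - 5)*(w + 4)*(w^3 + 2*w^2 + w) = w*(w - 5)*(w + 4)*(w^2 + 2*w + 1) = w*(w - 5)*(w + 1)*(w + 4)*(w + 1)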